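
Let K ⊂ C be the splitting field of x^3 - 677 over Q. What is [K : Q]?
[K : Q] = 6

The roots of x^3 - 677 are ∛677, ω∛677, ω^2∛677 where ω = e^(2πi/3) is a primitive cube root of unity, so K = Q(∛677, ω). Now [Q(∛677):Q] = 3 (since 677 is not a perfect cube, x^3 - 677 is irreducible) and [Q(ω):Q] = 2. Both 2 and 3 divide [K:Q], and [K:Q] ≤ 3·2 = 6, so [K:Q] = 6. (Equivalently: Q(∛677) ⊂ R but ω ∉ R, so [K : Q(∛677)] = 2.)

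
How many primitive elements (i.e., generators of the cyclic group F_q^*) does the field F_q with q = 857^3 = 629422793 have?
There are φ(629422792) = 311769744 primitive elements

F_q^* is cyclic of order q - 1 = 629422792. A cyclic group of order m has exactly φ(m) generators. Here m = 629422792 = 2^3 · 107 · 735307, so the number of primitive elements is φ(629422792) = 311769744.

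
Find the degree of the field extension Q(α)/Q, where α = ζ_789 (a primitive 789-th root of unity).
[Q(α):Q] = 524

The minimal polynomial of ζ_789 over Q is the 789-th cyclotomic polynomial Φ_789(x), which is irreducible over Q and has degree φ(789) = 524. Hence [Q(α):Q] = φ(789) = 524.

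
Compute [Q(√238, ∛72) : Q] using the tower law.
[Q(√238, ∛72) : Q] = 6

Let L = Q(√238, ∛72). Since Q(√238) ⊂ L and [Q(√238):Q] = 2, the tower law gives 2 | [L:Q]. Likewise Q(∛72) ⊂ L with [Q(∛72):Q] = 3 (because 72 is not a perfect cube), so 3 | [L:Q]. As gcd(2,3) = 1, [L:Q] is divisible by 6. Conversely L is generated over Q by √238 and ∛72, so [L:Q] ≤ 2·3 = 6. Therefore [Q(√238, ∛72) : Q] = 6.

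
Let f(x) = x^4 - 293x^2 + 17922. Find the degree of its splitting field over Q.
[K : Q] = 4

Solving the quadratic in x^2: x^2 = (293 ± √(293^2 - 4·17922))/2 = (293 ± √14161)/2 = (293 ± 119)/2, giving x^2 = 87 or x^2 = 206. So f(x) = (x^2 - 87)(x^2 - 206) and the roots of f are ±√87, ±√206. Hence the splitting field is K = Q(√87, √206). Since 87 and 206 are distinct squarefree integers > 1, their product 17922 is not a perfect square, so √206 ∉ Q(√87). By the tower law [K:Q] = [Q(√87,√206):Q(√87)] · [Q(√87):Q] = 2 · 2 = 4.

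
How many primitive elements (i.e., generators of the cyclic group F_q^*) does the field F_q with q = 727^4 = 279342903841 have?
There are φ(279342903840) = 50412257280 primitive elements

F_q^* is cyclic of order q - 1 = 279342903840. A cyclic group of order m has exactly φ(m) generators. Here m = 279342903840 = 2^5 · 3 · 5 · 7 · 11^2 · 13 · 17 · 3109, so the number of primitive elements is φ(279342903840) = 50412257280.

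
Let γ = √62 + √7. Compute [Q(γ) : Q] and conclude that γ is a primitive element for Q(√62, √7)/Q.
[Q(γ) : Q] = 4 (equivalently, Q(γ) = Q(√62, √7))

Obviously Q(γ) ⊆ Q(√62, √7), and [Q(√62, √7):Q] = 4 (since 62, 7 are distinct squarefree integers > 1 with 434 not a perfect square). To show equality we compute the minimal polynomial of γ. From γ = √62 + √7: γ^2 = 62 + 2√(434) + 7 = 69 + 2√(434), so γ^2 - 69 = 2√(434); squaring, (γ^2 - 69)^2 = 4·434, i.e. γ^4 - 138γ^2 + 4761 - 1736 = 0, i.e. γ^4 - 138γ^2 + 3025 = 0. So γ is a root of x^4 - 138x^2 + 3025. This polynomial is irreducible over Q: it has no rational root (each ±√62 ± √7 is irrational), and any factorization into two quadratics over Q would force √(434) ∈ Q (pairing opposite roots) or √62, √7 ∈ Q (other pairings), all impossible. Hence [Q(γ):Q] = 4 = [Q(√62, √7):Q], so Q(γ) = Q(√62, √7).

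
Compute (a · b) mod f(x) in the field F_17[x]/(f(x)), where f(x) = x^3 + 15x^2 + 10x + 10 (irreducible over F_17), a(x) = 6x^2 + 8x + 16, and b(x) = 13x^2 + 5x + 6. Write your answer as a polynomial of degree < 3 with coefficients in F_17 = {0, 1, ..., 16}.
a · b ≡ 16x^2 + x + 1 (mod f(x))

Multiply in F_17[x]: a(x)·b(x) = (6x^2 + 8x + 16)·(13x^2 + 5x + 6) = 10x^4 + 15x^3 + 12x^2 + 9x + 11. This has degree ≥ 3, so divide by f(x) over F_17: 10x^4 + 15x^3 + 12x^2 + 9x + 11 = (10x + 1)·(x^3 + 15x^2 + 10x + 10) + (16x^2 + x + 1). Hence a·b ≡ 16x^2 + x + 1 (mod f). (F_17[x]/(f) is a field with 17^3 = 4913 elements since f is irreducible of degree 3.)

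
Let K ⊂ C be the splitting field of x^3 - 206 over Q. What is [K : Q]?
[K : Q] = 6

The roots of x^3 - 206 are ∛206, ω∛206, ω^2∛206 where ω = e^(2πi/3) is a primitive cube root of unity, so K = Q(∛206, ω). Now [Q(∛206):Q] = 3 (since 206 is not a perfect cube, x^3 - 206 is irreducible) and [Q(ω):Q] = 2. Both 2 and 3 divide [K:Q], and [K:Q] ≤ 3·2 = 6, so [K:Q] = 6. (Equivalently: Q(∛206) ⊂ R but ω ∉ R, so [K : Q(∛206)] = 2.)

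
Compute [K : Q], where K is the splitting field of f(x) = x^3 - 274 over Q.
[K : Q] = 6

The roots of x^3 - 274 are ∛274, ω∛274, ω^2∛274 where ω = e^(2πi/3) is a primitive cube root of unity, so K = Q(∛274, ω). Now [Q(∛274):Q] = 3 (since 274 is not a perfect cube, x^3 - 274 is irreducible) and [Q(ω):Q] = 2. Both 2 and 3 divide [K:Q], and [K:Q] ≤ 3·2 = 6, so [K:Q] = 6. (Equivalently: Q(∛274) ⊂ R but ω ∉ R, so [K : Q(∛274)] = 2.)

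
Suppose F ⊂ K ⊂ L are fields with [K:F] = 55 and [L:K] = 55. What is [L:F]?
[L:F] = 3025

The tower law says that for any tower of field extensions F ⊂ K ⊂ L with finite degrees, [L:F] = [L:K] · [K:F]. Here this gives [L:F] = 55 · 55 = 3025.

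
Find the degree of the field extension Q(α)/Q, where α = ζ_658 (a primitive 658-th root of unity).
[Q(α):Q] = 276

The minimal polynomial of ζ_658 over Q is the 658-th cyclotomic polynomial Φ_658(x), which is irreducible over Q and has degree φ(658) = 276. Hence [Q(α):Q] = φ(658) = 276.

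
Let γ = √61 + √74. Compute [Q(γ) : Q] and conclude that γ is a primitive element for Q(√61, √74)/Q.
[Q(γ) : Q] = 4 (equivalently, Q(γ) = Q(√61, √74))

Obviously Q(γ) ⊆ Q(√61, √74), and [Q(√61, √74):Q] = 4 (since 61, 74 are distinct squarefree integers > 1 with 4514 not a perfect square). To show equality we compute the minimal polynomial of γ. From γ = √61 + √74: γ^2 = 61 + 2√(4514) + 74 = 135 + 2√(4514), so γ^2 - 135 = 2√(4514); squaring, (γ^2 - 135)^2 = 4·4514, i.e. γ^4 - 270γ^2 + 18225 - 18056 = 0, i.e. γ^4 - 270γ^2 + 169 = 0. So γ is a root of x^4 - 270x^2 + 169. This polynomial is irreducible over Q: it has no rational root (each ±√61 ± √74 is irrational), and any factorization into two quadratics over Q would force √(4514) ∈ Q (pairing opposite roots) or √61, √74 ∈ Q (other pairings), all impossible. Hence [Q(γ):Q] = 4 = [Q(√61, √74):Q], so Q(γ) = Q(√61, √74).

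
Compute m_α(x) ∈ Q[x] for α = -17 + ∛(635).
m_α(x) = x^3 + 51x^2 + 867x + 4278

Set β = α + 17 = ∛(635), so β^3 = 635. Then (α + 17)^3 - 635 = 0, i.e. α is a root of g(x) = (x + 17)^3 - 635 = x^3 + 51x^2 + 867x + 4278. Since g(x) = h(x + 17) where h(x) = x^3 - 635, and h is irreducible over Q (because 635 is not a perfect cube, so h has no rational root, and a monic cubic with no rational root is irreducible), g is also irreducible (irreducibility is preserved under the substitution x → x + 17). Hence m_α(x) = x^3 + 51x^2 + 867x + 4278.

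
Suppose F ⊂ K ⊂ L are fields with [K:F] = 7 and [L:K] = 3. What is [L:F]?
[L:F] = 21

The tower law says that for any tower of field extensions F ⊂ K ⊂ L with finite degrees, [L:F] = [L:K] · [K:F]. Here this gives [L:F] = 3 · 7 = 21.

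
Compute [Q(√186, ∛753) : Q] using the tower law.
[Q(√186, ∛753) : Q] = 6

Let L = Q(√186, ∛753). Since Q(√186) ⊂ L and [Q(√186):Q] = 2, the tower law gives 2 | [L:Q]. Likewise Q(∛753) ⊂ L with [Q(∛753):Q] = 3 (because 753 is not a perfect cube), so 3 | [L:Q]. As gcd(2,3) = 1, [L:Q] is divisible by 6. Conversely L is generated over Q by √186 and ∛753, so [L:Q] ≤ 2·3 = 6. Therefore [Q(√186, ∛753) : Q] = 6.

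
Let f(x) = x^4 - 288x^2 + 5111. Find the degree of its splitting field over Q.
[K : Q] = 4

Solving the quadratic in x^2: x^2 = (288 ± √(288^2 - 4·5111))/2 = (288 ± √62500)/2 = (288 ± 250)/2, giving x^2 = 269 or x^2 = 19. So f(x) = (x^2 - 269)(x^2 - 19) and the roots of f are ±√269, ±√19. Hence the splitting field is K = Q(√269, √19). Since 269 and 19 are distinct squarefree integers > 1, their product 5111 is not a perfect square, so √19 ∉ Q(√269). By the tower law [K:Q] = [Q(√269,√19):Q(√269)] · [Q(√269):Q] = 2 · 2 = 4.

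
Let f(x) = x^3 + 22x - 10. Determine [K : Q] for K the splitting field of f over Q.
[K : Q] = 6

By the rational root test, any rational root of the monic integer polynomial f(x) = x^3 + 22x - 10 must be an integer dividing the constant term -10, i.e. one of ±{1, 2, 5, 10}. Evaluating: f(1) = 13, f(-1) = -33, f(2) = 42, f(-2) = -62, f(5) = 225, f(-5) = -245, f(10) = 1210, f(-10) = -1230; none is 0, so f has no rational root and is therefore irreducible over Q (a cubic with no linear factor over a field is irreducible). For an irreducible cubic, the Galois group is A_3 or S_3 according as the discriminant disc(f) = -4a^3 - 27b^2 = -4·(22)^3 - 27·(-10)^2 = -45292 is or is not a square in Q. Here disc(f) = -45292 is not a perfect square in Q, so the Galois group of f over Q is not contained in A_3 and must be all of S_3. The splitting field has degree |S_3| = 6 over Q, so [K : Q] = 6.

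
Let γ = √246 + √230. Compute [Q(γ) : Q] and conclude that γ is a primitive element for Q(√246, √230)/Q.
[Q(γ) : Q] = 4 (equivalently, Q(γ) = Q(√246, √230))

Obviously Q(γ) ⊆ Q(√246, √230), and [Q(√246, √230):Q] = 4 (since 246, 230 are distinct squarefree integers > 1 with 56580 not a perfect square). To show equality we compute the minimal polynomial of γ. From γ = √246 + √230: γ^2 = 246 + 2√(56580) + 230 = 476 + 2√(56580), so γ^2 - 476 = 2√(56580); squaring, (γ^2 - 476)^2 = 4·56580, i.e. γ^4 - 952γ^2 + 226576 - 226320 = 0, i.e. γ^4 - 952γ^2 + 256 = 0. So γ is a root of x^4 - 952x^2 + 256. This polynomial is irreducible over Q: it has no rational root (each ±√246 ± √230 is irrational), and any factorization into two quadratics over Q would force √(56580) ∈ Q (pairing opposite roots) or √246, √230 ∈ Q (other pairings), all impossible. Hence [Q(γ):Q] = 4 = [Q(√246, √230):Q], so Q(γ) = Q(√246, √230).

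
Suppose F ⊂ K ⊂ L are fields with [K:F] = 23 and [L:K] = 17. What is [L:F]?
[L:F] = 391

The tower law says that for any tower of field extensions F ⊂ K ⊂ L with finite degrees, [L:F] = [L:K] · [K:F]. Here this gives [L:F] = 17 · 23 = 391.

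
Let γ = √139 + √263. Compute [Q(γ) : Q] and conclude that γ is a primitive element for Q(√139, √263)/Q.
[Q(γ) : Q] = 4 (equivalently, Q(γ) = Q(√139, √263))

Obviously Q(γ) ⊆ Q(√139, √263), and [Q(√139, √263):Q] = 4 (since 139, 263 are distinct squarefree integers > 1 with 36557 not a perfect square). To show equality we compute the minimal polynomial of γ. From γ = √139 + √263: γ^2 = 139 + 2√(36557) + 263 = 402 + 2√(36557), so γ^2 - 402 = 2√(36557); squaring, (γ^2 - 402)^2 = 4·36557, i.e. γ^4 - 804γ^2 + 161604 - 146228 = 0, i.e. γ^4 - 804γ^2 + 15376 = 0. So γ is a root of x^4 - 804x^2 + 15376. This polynomial is irreducible over Q: it has no rational root (each ±√139 ± √263 is irrational), and any factorization into two quadratics over Q would force √(36557) ∈ Q (pairing opposite roots) or √139, √263 ∈ Q (other pairings), all impossible. Hence [Q(γ):Q] = 4 = [Q(√139, √263):Q], so Q(γ) = Q(√139, √263).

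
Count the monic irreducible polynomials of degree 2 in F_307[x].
There are 46971 monic irreducible polynomials of degree 2 over F_307

Each element of F_{307^2} that lies in no proper subfield is a root of exactly one monic irreducible of degree 2 over F_307, and each such polynomial has 2 distinct roots in F_{307^2}. By Möbius inversion the count is N_307(2) = (1/2) Σ_{d|2} μ(2/d) · 307^d = (1/2)(μ(2)·307^1 + μ(1)·307^2) = 93942/2 = 46971.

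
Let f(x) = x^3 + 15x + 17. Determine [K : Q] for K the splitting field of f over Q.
[K : Q] = 6

By the rational root test, any rational root of the monic integer polynomial f(x) = x^3 + 15x + 17 must be an integer dividing the constant term 17, i.e. one of ±{1, 17}. Evaluating: f(1) = 33, f(-1) = 1, f(17) = 5185, f(-17) = -5151; none is 0, so f has no rational root and is therefore irreducible over Q (a cubic with no linear factor over a field is irreducible). For an irreducible cubic, the Galois group is A_3 or S_3 according as the discriminant disc(f) = -4a^3 - 27b^2 = -4·(15)^3 - 27·(17)^2 = -21303 is or is not a square in Q. Here disc(f) = -21303 is not a perfect square in Q, so the Galois group of f over Q is not contained in A_3 and must be all of S_3. The splitting field has degree |S_3| = 6 over Q, so [K : Q] = 6.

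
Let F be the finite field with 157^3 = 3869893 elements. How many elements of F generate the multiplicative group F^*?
There are φ(3869892) = 1190592 primitive elements

F_q^* is cyclic of order q - 1 = 3869892. A cyclic group of order m has exactly φ(m) generators. Here m = 3869892 = 2^2 · 3^2 · 13 · 8269, so the number of primitive elements is φ(3869892) = 1190592.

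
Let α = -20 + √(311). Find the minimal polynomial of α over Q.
m_α(x) = x^2 + 40x + 89

From α + 20 = √(311), squaring gives (α + 20)^2 = 311, i.e. α^2 + 40α + 400 = 311, so α^2 + 40α + 89 = 0. The discriminant of x^2 + 40x + 89 is (40)^2 - 4·(89) = 1600 - 356 = 1244, and 4·(311) is not a perfect square in Q since 311 is squarefree and ≠ 1. Hence x^2 + 40x + 89 is irreducible over Q and is the minimal polynomial of α.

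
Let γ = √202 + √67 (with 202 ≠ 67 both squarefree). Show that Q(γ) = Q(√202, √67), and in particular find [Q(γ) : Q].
[Q(γ) : Q] = 4 (equivalently, Q(γ) = Q(√202, √67))

Obviously Q(γ) ⊆ Q(√202, √67), and [Q(√202, √67):Q] = 4 (since 202, 67 are distinct squarefree integers > 1 with 13534 not a perfect square). To show equality we compute the minimal polynomial of γ. From γ = √202 + √67: γ^2 = 202 + 2√(13534) + 67 = 269 + 2√(13534), so γ^2 - 269 = 2√(13534); squaring, (γ^2 - 269)^2 = 4·13534, i.e. γ^4 - 538γ^2 + 72361 - 54136 = 0, i.e. γ^4 - 538γ^2 + 18225 = 0. So γ is a root of x^4 - 538x^2 + 18225. This polynomial is irreducible over Q: it has no rational root (each ±√202 ± √67 is irrational), and any factorization into two quadratics over Q would force √(13534) ∈ Q (pairing opposite roots) or √202, √67 ∈ Q (other pairings), all impossible. Hence [Q(γ):Q] = 4 = [Q(√202, √67):Q], so Q(γ) = Q(√202, √67).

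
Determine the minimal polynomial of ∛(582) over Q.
m_α(x) = x^3 - 582

α satisfies α^3 = 582, so x^3 - 582 annihilates α. By the rational root test, a rational root p/q (in lowest terms) of x^3 - 582 would satisfy p^3 = 582 q^3, forcing q = 1 and p^3 = 582; but 582 is not a perfect cube, contradiction. A monic cubic over Q with no rational root is irreducible (any nontrivial factorization would include a linear factor). Hence x^3 - 582 is the minimal polynomial of α, and in particular [Q(α):Q] = 3.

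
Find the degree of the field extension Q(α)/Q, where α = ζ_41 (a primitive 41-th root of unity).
[Q(α):Q] = 40

The minimal polynomial of ζ_41 over Q is the 41-th cyclotomic polynomial Φ_41(x), which is irreducible over Q and has degree φ(41) = 40. Hence [Q(α):Q] = φ(41) = 40.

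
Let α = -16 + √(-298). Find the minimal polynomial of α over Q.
m_α(x) = x^2 + 32x + 554

From α + 16 = √(-298), squaring gives (α + 16)^2 = -298, i.e. α^2 + 32α + 256 = -298, so α^2 + 32α + 554 = 0. The discriminant of x^2 + 32x + 554 is (32)^2 - 4·(554) = 1024 - 2216 = -1192, and 4·(-298) is not a perfect square in Q since -298 is squarefree and ≠ 1. Hence x^2 + 32x + 554 is irreducible over Q and is the minimal polynomial of α.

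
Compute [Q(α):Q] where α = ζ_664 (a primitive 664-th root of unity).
[Q(α):Q] = 328

The minimal polynomial of ζ_664 over Q is the 664-th cyclotomic polynomial Φ_664(x), which is irreducible over Q and has degree φ(664) = 328. Hence [Q(α):Q] = φ(664) = 328.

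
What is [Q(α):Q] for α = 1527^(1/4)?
[Q(α):Q] = 4

α is a root of x^4 - 1527. By Eisenstein's criterion at the prime p = 3 (which divides the constant term 1527 but p^2 = 9 does not, since 1527 is squarefree), x^4 - 1527 is irreducible over Q. Hence [Q(α):Q] = 4.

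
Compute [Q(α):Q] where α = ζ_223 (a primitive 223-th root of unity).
[Q(α):Q] = 222

The minimal polynomial of ζ_223 over Q is the 223-th cyclotomic polynomial Φ_223(x), which is irreducible over Q and has degree φ(223) = 222. Hence [Q(α):Q] = φ(223) = 222.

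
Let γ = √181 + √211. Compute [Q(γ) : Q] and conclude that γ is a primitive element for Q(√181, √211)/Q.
[Q(γ) : Q] = 4 (equivalently, Q(γ) = Q(√181, √211))

Obviously Q(γ) ⊆ Q(√181, √211), and [Q(√181, √211):Q] = 4 (since 181, 211 are distinct squarefree integers > 1 with 38191 not a perfect square). To show equality we compute the minimal polynomial of γ. From γ = √181 + √211: γ^2 = 181 + 2√(38191) + 211 = 392 + 2√(38191), so γ^2 - 392 = 2√(38191); squaring, (γ^2 - 392)^2 = 4·38191, i.e. γ^4 - 784γ^2 + 153664 - 152764 = 0, i.e. γ^4 - 784γ^2 + 900 = 0. So γ is a root of x^4 - 784x^2 + 900. This polynomial is irreducible over Q: it has no rational root (each ±√181 ± √211 is irrational), and any factorization into two quadratics over Q would force √(38191) ∈ Q (pairing opposite roots) or √181, √211 ∈ Q (other pairings), all impossible. Hence [Q(γ):Q] = 4 = [Q(√181, √211):Q], so Q(γ) = Q(√181, √211).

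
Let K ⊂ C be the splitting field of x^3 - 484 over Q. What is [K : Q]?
[K : Q] = 6

The roots of x^3 - 484 are ∛484, ω∛484, ω^2∛484 where ω = e^(2πi/3) is a primitive cube root of unity, so K = Q(∛484, ω). Now [Q(∛484):Q] = 3 (since 484 is not a perfect cube, x^3 - 484 is irreducible) and [Q(ω):Q] = 2. Both 2 and 3 divide [K:Q], and [K:Q] ≤ 3·2 = 6, so [K:Q] = 6. (Equivalently: Q(∛484) ⊂ R but ω ∉ R, so [K : Q(∛484)] = 2.)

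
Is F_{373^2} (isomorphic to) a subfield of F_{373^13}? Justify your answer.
No: F_{373^2} is not a subfield of F_{373^13}

F_{p^m} embeds in F_{p^n} iff m | n. Here 2 ∤ 13 (since 13 = 6·2 + 1 with remainder 1 ≠ 0), so F_{373^2} is not a subfield of F_{373^13}. Equivalently: if it were, the tower law would give 2 = [F_{373^2}:F_373] dividing [F_{373^13}:F_373] = 13, contradiction.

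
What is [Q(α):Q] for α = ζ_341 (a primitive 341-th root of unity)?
[Q(α):Q] = 300

The minimal polynomial of ζ_341 over Q is the 341-th cyclotomic polynomial Φ_341(x), which is irreducible over Q and has degree φ(341) = 300. Hence [Q(α):Q] = φ(341) = 300.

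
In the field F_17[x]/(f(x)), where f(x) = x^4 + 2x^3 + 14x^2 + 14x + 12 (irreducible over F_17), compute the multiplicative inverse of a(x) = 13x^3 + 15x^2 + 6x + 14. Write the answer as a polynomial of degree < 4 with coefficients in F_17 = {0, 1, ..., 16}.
a(x)^(-1) ≡ 8x^3 + 9x^2 + 11x + 3 (mod f(x))

Since f is irreducible over F_17, F_17[x]/(f) is a field and a(x) ≠ 0 has an inverse. Apply the extended Euclidean algorithm to f(x) and a(x) in F_17[x]: f(x) = (4x + 6)·a(x) + (2x^2 + 7x + 13);  a(x) = (15x + 6)·(2x^2 + 7x + 13) + (7x + 4);  (2x^2 + 7x + 13) = (10x + 5)·(7x + 4) + (10). The last nonzero remainder is the constant 10 = gcd(f, a) in F_17. Back-substituting through the division chain expresses 10 = s(x)·a(x) + t(x)·f(x) with s(x) ≡ 12x^3 + 5x^2 + 8x + 13 (mod f), so (12x^3 + 5x^2 + 8x + 13)·a(x) ≡ 10 (mod f). Multiplying by 10^(-1) ≡ 12 in F_17 gives a(x)^(-1) ≡ 12·(12x^3 + 5x^2 + 8x + 13) ≡ 8x^3 + 9x^2 + 11x + 3 (mod f). Check: (13x^3 + 15x^2 + 6x + 14)·(8x^3 + 9x^2 + 11x + 3) = 2x^6 + 16x^5 + 3x^4 + 13x^3 + 16x^2 + 2x + 8 ≡ 1 (mod x^4 + 2x^3 + 14x^2 + 14x + 12).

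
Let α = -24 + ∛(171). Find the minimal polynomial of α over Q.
m_α(x) = x^3 + 72x^2 + 1728x + 13653

Set β = α + 24 = ∛(171), so β^3 = 171. Then (α + 24)^3 - 171 = 0, i.e. α is a root of g(x) = (x + 24)^3 - 171 = x^3 + 72x^2 + 1728x + 13653. Since g(x) = h(x + 24) where h(x) = x^3 - 171, and h is irreducible over Q (because 171 is not a perfect cube, so h has no rational root, and a monic cubic with no rational root is irreducible), g is also irreducible (irreducibility is preserved under the substitution x → x + 24). Hence m_α(x) = x^3 + 72x^2 + 1728x + 13653.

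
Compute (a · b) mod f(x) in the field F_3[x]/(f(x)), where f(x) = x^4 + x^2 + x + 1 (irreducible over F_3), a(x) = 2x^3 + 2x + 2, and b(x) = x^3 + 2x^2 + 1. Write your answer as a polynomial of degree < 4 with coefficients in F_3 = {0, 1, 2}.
a · b ≡ 2x^3 + x^2 + x + 2 (mod f(x))

Multiply in F_3[x]: a(x)·b(x) = (2x^3 + 2x + 2)·(x^3 + 2x^2 + 1) = 2x^6 + x^5 + 2x^4 + 2x^3 + x^2 + 2x + 2. This has degree ≥ 4, so divide by f(x) over F_3: 2x^6 + x^5 + 2x^4 + 2x^3 + x^2 + 2x + 2 = (2x^2 + x)·(x^4 + x^2 + x + 1) + (2x^3 + x^2 + x + 2). Hence a·b ≡ 2x^3 + x^2 + x + 2 (mod f). (F_3[x]/(f) is a field with 3^4 = 81 elements since f is irreducible of degree 4.)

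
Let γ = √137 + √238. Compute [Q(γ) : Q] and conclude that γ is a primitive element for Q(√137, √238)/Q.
[Q(γ) : Q] = 4 (equivalently, Q(γ) = Q(√137, √238))

Obviously Q(γ) ⊆ Q(√137, √238), and [Q(√137, √238):Q] = 4 (since 137, 238 are distinct squarefree integers > 1 with 32606 not a perfect square). To show equality we compute the minimal polynomial of γ. From γ = √137 + √238: γ^2 = 137 + 2√(32606) + 238 = 375 + 2√(32606), so γ^2 - 375 = 2√(32606); squaring, (γ^2 - 375)^2 = 4·32606, i.e. γ^4 - 750γ^2 + 140625 - 130424 = 0, i.e. γ^4 - 750γ^2 + 10201 = 0. So γ is a root of x^4 - 750x^2 + 10201. This polynomial is irreducible over Q: it has no rational root (each ±√137 ± √238 is irrational), and any factorization into two quadratics over Q would force √(32606) ∈ Q (pairing opposite roots) or √137, √238 ∈ Q (other pairings), all impossible. Hence [Q(γ):Q] = 4 = [Q(√137, √238):Q], so Q(γ) = Q(√137, √238).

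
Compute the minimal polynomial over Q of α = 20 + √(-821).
m_α(x) = x^2 - 40x + 1221

From α - 20 = √(-821), squaring gives (α - 20)^2 = -821, i.e. α^2 - 40α + 400 = -821, so α^2 - 40α + 1221 = 0. The discriminant of x^2 - 40x + 1221 is (-40)^2 - 4·(1221) = 1600 - 4884 = -3284, and 4·(-821) is not a perfect square in Q since -821 is squarefree and ≠ 1. Hence x^2 - 40x + 1221 is irreducible over Q and is the minimal polynomial of α.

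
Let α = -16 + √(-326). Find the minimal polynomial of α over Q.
m_α(x) = x^2 + 32x + 582

From α + 16 = √(-326), squaring gives (α + 16)^2 = -326, i.e. α^2 + 32α + 256 = -326, so α^2 + 32α + 582 = 0. The discriminant of x^2 + 32x + 582 is (32)^2 - 4·(582) = 1024 - 2328 = -1304, and 4·(-326) is not a perfect square in Q since -326 is squarefree and ≠ 1. Hence x^2 + 32x + 582 is irreducible over Q and is the minimal polynomial of α.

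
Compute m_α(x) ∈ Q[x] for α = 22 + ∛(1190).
m_α(x) = x^3 - 66x^2 + 1452x - 11838

Set β = α - 22 = ∛(1190), so β^3 = 1190. Then (α - 22)^3 - 1190 = 0, i.e. α is a root of g(x) = (x - 22)^3 - 1190 = x^3 - 66x^2 + 1452x - 11838. Since g(x) = h(x - 22) where h(x) = x^3 - 1190, and h is irreducible over Q (because 1190 is not a perfect cube, so h has no rational root, and a monic cubic with no rational root is irreducible), g is also irreducible (irreducibility is preserved under the substitution x → x - 22). Hence m_α(x) = x^3 - 66x^2 + 1452x - 11838.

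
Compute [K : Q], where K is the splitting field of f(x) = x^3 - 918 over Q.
[K : Q] = 6

The roots of x^3 - 918 are ∛918, ω∛918, ω^2∛918 where ω = e^(2πi/3) is a primitive cube root of unity, so K = Q(∛918, ω). Now [Q(∛918):Q] = 3 (since 918 is not a perfect cube, x^3 - 918 is irreducible) and [Q(ω):Q] = 2. Both 2 and 3 divide [K:Q], and [K:Q] ≤ 3·2 = 6, so [K:Q] = 6. (Equivalently: Q(∛918) ⊂ R but ω ∉ R, so [K : Q(∛918)] = 2.)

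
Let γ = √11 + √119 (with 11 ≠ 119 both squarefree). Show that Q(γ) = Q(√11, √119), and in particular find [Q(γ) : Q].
[Q(γ) : Q] = 4 (equivalently, Q(γ) = Q(√11, √119))

Obviously Q(γ) ⊆ Q(√11, √119), and [Q(√11, √119):Q] = 4 (since 11, 119 are distinct squarefree integers > 1 with 1309 not a perfect square). To show equality we compute the minimal polynomial of γ. From γ = √11 + √119: γ^2 = 11 + 2√(1309) + 119 = 130 + 2√(1309), so γ^2 - 130 = 2√(1309); squaring, (γ^2 - 130)^2 = 4·1309, i.e. γ^4 - 260γ^2 + 16900 - 5236 = 0, i.e. γ^4 - 260γ^2 + 11664 = 0. So γ is a root of x^4 - 260x^2 + 11664. This polynomial is irreducible over Q: it has no rational root (each ±√11 ± √119 is irrational), and any factorization into two quadratics over Q would force √(1309) ∈ Q (pairing opposite roots) or √11, √119 ∈ Q (other pairings), all impossible. Hence [Q(γ):Q] = 4 = [Q(√11, √119):Q], so Q(γ) = Q(√11, √119).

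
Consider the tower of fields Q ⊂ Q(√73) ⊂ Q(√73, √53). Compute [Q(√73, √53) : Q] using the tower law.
[Q(√73, √53) : Q] = 4

[Q(√73):Q] = 2 (min poly x^2 - 73, irreducible since 73 is squarefree > 1). For the top step, suppose √53 ∈ Q(√73), say √53 = c + d√73 with c, d ∈ Q. Squaring: 53 = c^2 + 73d^2 + 2cd√73. Since √73 ∉ Q this forces 2cd = 0. If d = 0 then √53 = c ∈ Q, contradicting 53 squarefree > 1. If c = 0 then 53 = 73d^2, so 73·53 = (73d)^2 is a perfect square in Q — but 73·53 = 3869 is not a perfect square (since 73 and 53 are distinct squarefree integers). Contradiction. Hence √53 ∉ Q(√73), so x^2 - 53 stays irreducible over Q(√73) and [Q(√73, √53) : Q(√73)] = 2. By the tower law, [Q(√73, √53) : Q] = 2 · 2 = 4.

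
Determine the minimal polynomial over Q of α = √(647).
m_α(x) = x^2 - 647

α satisfies α^2 - 647 = 0, so x^2 - 647 annihilates α. Since d = 647 is squarefree and ≠ 1, it is not a perfect square in Q, so x^2 - 647 has no rational root and is therefore irreducible over Q (a degree-2 polynomial over a field is irreducible iff it has no root). Hence m_α(x) = x^2 - 647.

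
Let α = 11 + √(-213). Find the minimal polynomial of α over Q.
m_α(x) = x^2 - 22x + 334

From α - 11 = √(-213), squaring gives (α - 11)^2 = -213, i.e. α^2 - 22α + 121 = -213, so α^2 - 22α + 334 = 0. The discriminant of x^2 - 22x + 334 is (-22)^2 - 4·(334) = 484 - 1336 = -852, and 4·(-213) is not a perfect square in Q since -213 is squarefree and ≠ 1. Hence x^2 - 22x + 334 is irreducible over Q and is the minimal polynomial of α.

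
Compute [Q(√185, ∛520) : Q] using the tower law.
[Q(√185, ∛520) : Q] = 6

Let L = Q(√185, ∛520). Since Q(√185) ⊂ L and [Q(√185):Q] = 2, the tower law gives 2 | [L:Q]. Likewise Q(∛520) ⊂ L with [Q(∛520):Q] = 3 (because 520 is not a perfect cube), so 3 | [L:Q]. As gcd(2,3) = 1, [L:Q] is divisible by 6. Conversely L is generated over Q by √185 and ∛520, so [L:Q] ≤ 2·3 = 6. Therefore [Q(√185, ∛520) : Q] = 6.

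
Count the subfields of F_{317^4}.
F_{317^4} has 3 subfields

The subfields of F_{p^n} are exactly the fields F_{p^d} for d | n (each is the fixed field of the unique index-d subgroup of Gal(F_{p^n}/F_p) ≅ Z/nZ). The divisors of n = 4 are {1, 2, 4}, giving 3 subfields: F_{317^1}, F_{317^2}, F_{317^4}.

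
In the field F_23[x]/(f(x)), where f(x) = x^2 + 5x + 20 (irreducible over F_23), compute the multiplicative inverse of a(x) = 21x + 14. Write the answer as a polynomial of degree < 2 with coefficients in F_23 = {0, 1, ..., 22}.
a(x)^(-1) ≡ x + 12 (mod f(x))

Since f is irreducible over F_23, F_23[x]/(f) is a field and a(x) ≠ 0 has an inverse. Apply the extended Euclidean algorithm to f(x) and a(x) in F_23[x]: f(x) = (11x + 17)·a(x) + (12). The last nonzero remainder is the constant 12 = gcd(f, a) in F_23. Back-substituting through the division chain expresses 12 = s(x)·a(x) + t(x)·f(x) with s(x) ≡ 12x + 6 (mod f), so (12x + 6)·a(x) ≡ 12 (mod f). Multiplying by 12^(-1) ≡ 2 in F_23 gives a(x)^(-1) ≡ 2·(12x + 6) ≡ x + 12 (mod f). Check: (21x + 14)·(x + 12) = 21x^2 + 13x + 7 ≡ 1 (mod x^2 + 5x + 20).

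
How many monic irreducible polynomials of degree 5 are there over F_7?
There are 3360 monic irreducible polynomials of degree 5 over F_7

Each element of F_{7^5} that lies in no proper subfield is a root of exactly one monic irreducible of degree 5 over F_7, and each such polynomial has 5 distinct roots in F_{7^5}. By Möbius inversion the count is N_7(5) = (1/5) Σ_{d|5} μ(5/d) · 7^d = (1/5)(μ(5)·7^1 + μ(1)·7^5) = 16800/5 = 3360.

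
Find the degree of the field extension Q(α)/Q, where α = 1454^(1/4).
[Q(α):Q] = 4

α is a root of x^4 - 1454. By Eisenstein's criterion at the prime p = 2 (which divides the constant term 1454 but p^2 = 4 does not, since 1454 is squarefree), x^4 - 1454 is irreducible over Q. Hence [Q(α):Q] = 4.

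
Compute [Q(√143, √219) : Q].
[Q(√143, √219) : Q] = 4

[Q(√143):Q] = 2 (min poly x^2 - 143, irreducible since 143 is squarefree > 1). For the top step, suppose √219 ∈ Q(√143), say √219 = c + d√143 with c, d ∈ Q. Squaring: 219 = c^2 + 143d^2 + 2cd√143. Since √143 ∉ Q this forces 2cd = 0. If d = 0 then √219 = c ∈ Q, contradicting 219 squarefree > 1. If c = 0 then 219 = 143d^2, so 143·219 = (143d)^2 is a perfect square in Q — but 143·219 = 31317 is not a perfect square (since 143 and 219 are distinct squarefree integers). Contradiction. Hence √219 ∉ Q(√143), so x^2 - 219 stays irreducible over Q(√143) and [Q(√143, √219) : Q(√143)] = 2. By the tower law, [Q(√143, √219) : Q] = 2 · 2 = 4.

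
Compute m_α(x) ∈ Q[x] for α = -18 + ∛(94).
m_α(x) = x^3 + 54x^2 + 972x + 5738

Set β = α + 18 = ∛(94), so β^3 = 94. Then (α + 18)^3 - 94 = 0, i.e. α is a root of g(x) = (x + 18)^3 - 94 = x^3 + 54x^2 + 972x + 5738. Since g(x) = h(x + 18) where h(x) = x^3 - 94, and h is irreducible over Q (because 94 is not a perfect cube, so h has no rational root, and a monic cubic with no rational root is irreducible), g is also irreducible (irreducibility is preserved under the substitution x → x + 18). Hence m_α(x) = x^3 + 54x^2 + 972x + 5738.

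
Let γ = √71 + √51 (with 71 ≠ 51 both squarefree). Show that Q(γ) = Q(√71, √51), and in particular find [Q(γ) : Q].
[Q(γ) : Q] = 4 (equivalently, Q(γ) = Q(√71, √51))

Obviously Q(γ) ⊆ Q(√71, √51), and [Q(√71, √51):Q] = 4 (since 71, 51 are distinct squarefree integers > 1 with 3621 not a perfect square). To show equality we compute the minimal polynomial of γ. From γ = √71 + √51: γ^2 = 71 + 2√(3621) + 51 = 122 + 2√(3621), so γ^2 - 122 = 2√(3621); squaring, (γ^2 - 122)^2 = 4·3621, i.e. γ^4 - 244γ^2 + 14884 - 14484 = 0, i.e. γ^4 - 244γ^2 + 400 = 0. So γ is a root of x^4 - 244x^2 + 400. This polynomial is irreducible over Q: it has no rational root (each ±√71 ± √51 is irrational), and any factorization into two quadratics over Q would force √(3621) ∈ Q (pairing opposite roots) or √71, √51 ∈ Q (other pairings), all impossible. Hence [Q(γ):Q] = 4 = [Q(√71, √51):Q], so Q(γ) = Q(√71, √51).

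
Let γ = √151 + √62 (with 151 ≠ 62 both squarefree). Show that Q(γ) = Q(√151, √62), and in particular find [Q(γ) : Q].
[Q(γ) : Q] = 4 (equivalently, Q(γ) = Q(√151, √62))

Obviously Q(γ) ⊆ Q(√151, √62), and [Q(√151, √62):Q] = 4 (since 151, 62 are distinct squarefree integers > 1 with 9362 not a perfect square). To show equality we compute the minimal polynomial of γ. From γ = √151 + √62: γ^2 = 151 + 2√(9362) + 62 = 213 + 2√(9362), so γ^2 - 213 = 2√(9362); squaring, (γ^2 - 213)^2 = 4·9362, i.e. γ^4 - 426γ^2 + 45369 - 37448 = 0, i.e. γ^4 - 426γ^2 + 7921 = 0. So γ is a root of x^4 - 426x^2 + 7921. This polynomial is irreducible over Q: it has no rational root (each ±√151 ± √62 is irrational), and any factorization into two quadratics over Q would force √(9362) ∈ Q (pairing opposite roots) or √151, √62 ∈ Q (other pairings), all impossible. Hence [Q(γ):Q] = 4 = [Q(√151, √62):Q], so Q(γ) = Q(√151, √62).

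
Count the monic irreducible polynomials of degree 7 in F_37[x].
There are 13561696728 monic irreducible polynomials of degree 7 over F_37

Each element of F_{37^7} that lies in no proper subfield is a root of exactly one monic irreducible of degree 7 over F_37, and each such polynomial has 7 distinct roots in F_{37^7}. By Möbius inversion the count is N_37(7) = (1/7) Σ_{d|7} μ(7/d) · 37^d = (1/7)(μ(7)·37^1 + μ(1)·37^7) = 94931877096/7 = 13561696728.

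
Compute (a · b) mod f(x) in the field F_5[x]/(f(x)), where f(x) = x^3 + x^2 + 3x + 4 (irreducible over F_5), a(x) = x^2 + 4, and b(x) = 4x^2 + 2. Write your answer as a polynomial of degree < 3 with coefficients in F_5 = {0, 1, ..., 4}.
a · b ≡ x + 4 (mod f(x))

Multiply in F_5[x]: a(x)·b(x) = (x^2 + 4)·(4x^2 + 2) = 4x^4 + 3x^2 + 3. This has degree ≥ 3, so divide by f(x) over F_5: 4x^4 + 3x^2 + 3 = (4x + 1)·(x^3 + x^2 + 3x + 4) + (x + 4). Hence a·b ≡ x + 4 (mod f). (F_5[x]/(f) is a field with 5^3 = 125 elements since f is irreducible of degree 3.)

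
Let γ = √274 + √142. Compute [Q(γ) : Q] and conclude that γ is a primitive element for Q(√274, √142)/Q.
[Q(γ) : Q] = 4 (equivalently, Q(γ) = Q(√274, √142))

Obviously Q(γ) ⊆ Q(√274, √142), and [Q(√274, √142):Q] = 4 (since 274, 142 are distinct squarefree integers > 1 with 38908 not a perfect square). To show equality we compute the minimal polynomial of γ. From γ = √274 + √142: γ^2 = 274 + 2√(38908) + 142 = 416 + 2√(38908), so γ^2 - 416 = 2√(38908); squaring, (γ^2 - 416)^2 = 4·38908, i.e. γ^4 - 832γ^2 + 173056 - 155632 = 0, i.e. γ^4 - 832γ^2 + 17424 = 0. So γ is a root of x^4 - 832x^2 + 17424. This polynomial is irreducible over Q: it has no rational root (each ±√274 ± √142 is irrational), and any factorization into two quadratics over Q would force √(38908) ∈ Q (pairing opposite roots) or √274, √142 ∈ Q (other pairings), all impossible. Hence [Q(γ):Q] = 4 = [Q(√274, √142):Q], so Q(γ) = Q(√274, √142).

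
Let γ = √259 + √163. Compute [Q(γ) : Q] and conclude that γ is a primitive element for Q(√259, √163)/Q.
[Q(γ) : Q] = 4 (equivalently, Q(γ) = Q(√259, √163))

Obviously Q(γ) ⊆ Q(√259, √163), and [Q(√259, √163):Q] = 4 (since 259, 163 are distinct squarefree integers > 1 with 42217 not a perfect square). To show equality we compute the minimal polynomial of γ. From γ = √259 + √163: γ^2 = 259 + 2√(42217) + 163 = 422 + 2√(42217), so γ^2 - 422 = 2√(42217); squaring, (γ^2 - 422)^2 = 4·42217, i.e. γ^4 - 844γ^2 + 178084 - 168868 = 0, i.e. γ^4 - 844γ^2 + 9216 = 0. So γ is a root of x^4 - 844x^2 + 9216. This polynomial is irreducible over Q: it has no rational root (each ±√259 ± √163 is irrational), and any factorization into two quadratics over Q would force √(42217) ∈ Q (pairing opposite roots) or √259, √163 ∈ Q (other pairings), all impossible. Hence [Q(γ):Q] = 4 = [Q(√259, √163):Q], so Q(γ) = Q(√259, √163).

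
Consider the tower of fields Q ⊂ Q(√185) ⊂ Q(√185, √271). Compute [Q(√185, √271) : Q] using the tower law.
[Q(√185, √271) : Q] = 4

[Q(√185):Q] = 2 (min poly x^2 - 185, irreducible since 185 is squarefree > 1). For the top step, suppose √271 ∈ Q(√185), say √271 = c + d√185 with c, d ∈ Q. Squaring: 271 = c^2 + 185d^2 + 2cd√185. Since √185 ∉ Q this forces 2cd = 0. If d = 0 then √271 = c ∈ Q, contradicting 271 squarefree > 1. If c = 0 then 271 = 185d^2, so 185·271 = (185d)^2 is a perfect square in Q — but 185·271 = 50135 is not a perfect square (since 185 and 271 are distinct squarefree integers). Contradiction. Hence √271 ∉ Q(√185), so x^2 - 271 stays irreducible over Q(√185) and [Q(√185, √271) : Q(√185)] = 2. By the tower law, [Q(√185, √271) : Q] = 2 · 2 = 4.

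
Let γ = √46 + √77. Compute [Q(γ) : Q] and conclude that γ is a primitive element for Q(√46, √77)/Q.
[Q(γ) : Q] = 4 (equivalently, Q(γ) = Q(√46, √77))

Obviously Q(γ) ⊆ Q(√46, √77), and [Q(√46, √77):Q] = 4 (since 46, 77 are distinct squarefree integers > 1 with 3542 not a perfect square). To show equality we compute the minimal polynomial of γ. From γ = √46 + √77: γ^2 = 46 + 2√(3542) + 77 = 123 + 2√(3542), so γ^2 - 123 = 2√(3542); squaring, (γ^2 - 123)^2 = 4·3542, i.e. γ^4 - 246γ^2 + 15129 - 14168 = 0, i.e. γ^4 - 246γ^2 + 961 = 0. So γ is a root of x^4 - 246x^2 + 961. This polynomial is irreducible over Q: it has no rational root (each ±√46 ± √77 is irrational), and any factorization into two quadratics over Q would force √(3542) ∈ Q (pairing opposite roots) or √46, √77 ∈ Q (other pairings), all impossible. Hence [Q(γ):Q] = 4 = [Q(√46, √77):Q], so Q(γ) = Q(√46, √77).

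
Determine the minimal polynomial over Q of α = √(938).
m_α(x) = x^2 - 938

α satisfies α^2 - 938 = 0, so x^2 - 938 annihilates α. Since d = 938 is squarefree and ≠ 1, it is not a perfect square in Q, so x^2 - 938 has no rational root and is therefore irreducible over Q (a degree-2 polynomial over a field is irreducible iff it has no root). Hence m_α(x) = x^2 - 938.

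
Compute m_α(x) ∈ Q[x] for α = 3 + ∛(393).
m_α(x) = x^3 - 9x^2 + 27x - 420

Set β = α - 3 = ∛(393), so β^3 = 393. Then (α - 3)^3 - 393 = 0, i.e. α is a root of g(x) = (x - 3)^3 - 393 = x^3 - 9x^2 + 27x - 420. Since g(x) = h(x - 3) where h(x) = x^3 - 393, and h is irreducible over Q (because 393 is not a perfect cube, so h has no rational root, and a monic cubic with no rational root is irreducible), g is also irreducible (irreducibility is preserved under the substitution x → x - 3). Hence m_α(x) = x^3 - 9x^2 + 27x - 420.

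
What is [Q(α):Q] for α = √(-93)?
[Q(α):Q] = 2

[Q(α):Q] equals the degree of the minimal polynomial of α. Here α^2 = -93 and x^2 + 93 is irreducible (d = -93 is squarefree, ≠ 1, hence not a square), so deg(m_α) = 2. Thus [Q(α):Q] = 2.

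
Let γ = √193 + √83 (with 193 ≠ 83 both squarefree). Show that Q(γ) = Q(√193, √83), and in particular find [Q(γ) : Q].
[Q(γ) : Q] = 4 (equivalently, Q(γ) = Q(√193, √83))

Obviously Q(γ) ⊆ Q(√193, √83), and [Q(√193, √83):Q] = 4 (since 193, 83 are distinct squarefree integers > 1 with 16019 not a perfect square). To show equality we compute the minimal polynomial of γ. From γ = √193 + √83: γ^2 = 193 + 2√(16019) + 83 = 276 + 2√(16019), so γ^2 - 276 = 2√(16019); squaring, (γ^2 - 276)^2 = 4·16019, i.e. γ^4 - 552γ^2 + 76176 - 64076 = 0, i.e. γ^4 - 552γ^2 + 12100 = 0. So γ is a root of x^4 - 552x^2 + 12100. This polynomial is irreducible over Q: it has no rational root (each ±√193 ± √83 is irrational), and any factorization into two quadratics over Q would force √(16019) ∈ Q (pairing opposite roots) or √193, √83 ∈ Q (other pairings), all impossible. Hence [Q(γ):Q] = 4 = [Q(√193, √83):Q], so Q(γ) = Q(√193, √83).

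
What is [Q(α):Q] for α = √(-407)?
[Q(α):Q] = 2

[Q(α):Q] equals the degree of the minimal polynomial of α. Here α^2 = -407 and x^2 + 407 is irreducible (d = -407 is squarefree, ≠ 1, hence not a square), so deg(m_α) = 2. Thus [Q(α):Q] = 2.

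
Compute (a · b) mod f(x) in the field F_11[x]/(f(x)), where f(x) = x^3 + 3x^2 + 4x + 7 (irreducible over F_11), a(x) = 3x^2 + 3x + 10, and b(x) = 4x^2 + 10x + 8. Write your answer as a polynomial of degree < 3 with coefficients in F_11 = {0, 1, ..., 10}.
a · b ≡ 6x^2 + 5x + 5 (mod f(x))

Multiply in F_11[x]: a(x)·b(x) = (3x^2 + 3x + 10)·(4x^2 + 10x + 8) = x^4 + 9x^3 + 6x^2 + 3x + 3. This has degree ≥ 3, so divide by f(x) over F_11: x^4 + 9x^3 + 6x^2 + 3x + 3 = (x + 6)·(x^3 + 3x^2 + 4x + 7) + (6x^2 + 5x + 5). Hence a·b ≡ 6x^2 + 5x + 5 (mod f). (F_11[x]/(f) is a field with 11^3 = 1331 elements since f is irreducible of degree 3.)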